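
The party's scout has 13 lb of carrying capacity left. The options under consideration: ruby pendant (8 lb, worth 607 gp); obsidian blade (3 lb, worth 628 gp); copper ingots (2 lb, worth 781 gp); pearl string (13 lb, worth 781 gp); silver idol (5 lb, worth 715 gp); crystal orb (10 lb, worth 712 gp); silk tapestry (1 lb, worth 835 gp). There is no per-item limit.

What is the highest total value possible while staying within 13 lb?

Density check — silk tapestry 835.00, copper ingots 390.50, obsidian blade 209.33, silver idol 143.00 are the best per lb.
13×silk tapestry uses 13 of the 13 lb and totals 10855.
Every other selection either busts 13 lb or fails to beat 10855.

10855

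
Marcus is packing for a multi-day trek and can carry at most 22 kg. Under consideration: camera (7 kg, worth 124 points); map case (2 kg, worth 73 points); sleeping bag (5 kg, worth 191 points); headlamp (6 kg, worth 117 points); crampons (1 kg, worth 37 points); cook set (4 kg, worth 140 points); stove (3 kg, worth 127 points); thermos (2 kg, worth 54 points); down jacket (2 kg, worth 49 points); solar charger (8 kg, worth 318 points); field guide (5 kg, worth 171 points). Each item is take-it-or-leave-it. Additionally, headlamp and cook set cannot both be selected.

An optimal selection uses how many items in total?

The maximum utility within 22 kg is 849.
For example map case + sleeping bag + cook set + stove + solar charger achieves it, using 22 kg.
Any selection reaching 849 contains exactly 5 items.

5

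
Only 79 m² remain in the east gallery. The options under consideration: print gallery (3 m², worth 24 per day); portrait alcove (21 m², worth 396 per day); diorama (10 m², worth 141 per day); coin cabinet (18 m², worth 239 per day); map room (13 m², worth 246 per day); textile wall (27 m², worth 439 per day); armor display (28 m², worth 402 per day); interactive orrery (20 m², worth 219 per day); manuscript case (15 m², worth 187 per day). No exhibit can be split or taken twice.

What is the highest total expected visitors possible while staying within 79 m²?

Greedy by ratio would take print gallery + portrait alcove + diorama + map room + textile wall: 74 m² used, total 1246.
Replace print gallery and diorama with coin cabinet: the trade gains 74 net, giving 1320 at 79 m².

1320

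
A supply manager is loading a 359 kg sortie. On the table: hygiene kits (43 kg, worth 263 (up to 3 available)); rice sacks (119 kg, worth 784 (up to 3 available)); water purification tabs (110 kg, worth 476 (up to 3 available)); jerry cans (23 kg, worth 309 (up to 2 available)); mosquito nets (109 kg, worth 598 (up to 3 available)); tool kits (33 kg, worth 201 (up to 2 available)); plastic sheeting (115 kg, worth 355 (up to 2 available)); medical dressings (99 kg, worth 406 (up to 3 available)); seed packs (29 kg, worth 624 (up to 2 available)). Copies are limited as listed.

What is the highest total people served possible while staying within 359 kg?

By people served per kg: seed packs 21.52, jerry cans 13.43, rice sacks 6.59 lead.
The ratio heuristic lands on 2×rice sacks + 2×jerry cans + 2×seed packs (3434) but leaves 17 kg idle.
Replace rice sacks with 3×hygiene kits: the trade gains 5 net, giving 3439 at 352 kg.

3439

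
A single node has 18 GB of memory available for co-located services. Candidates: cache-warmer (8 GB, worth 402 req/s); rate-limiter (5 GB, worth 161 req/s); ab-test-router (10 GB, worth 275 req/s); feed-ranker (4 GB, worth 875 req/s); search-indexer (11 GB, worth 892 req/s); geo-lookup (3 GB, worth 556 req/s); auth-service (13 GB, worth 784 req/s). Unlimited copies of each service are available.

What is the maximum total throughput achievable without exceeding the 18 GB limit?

Greedy by ratio would take 4×feed-ranker: 16 GB used, total 3500.
The 4 GB tied up in feed-ranker is better spent on 2×geo-lookup — total rises to 3737 (18 GB).

3737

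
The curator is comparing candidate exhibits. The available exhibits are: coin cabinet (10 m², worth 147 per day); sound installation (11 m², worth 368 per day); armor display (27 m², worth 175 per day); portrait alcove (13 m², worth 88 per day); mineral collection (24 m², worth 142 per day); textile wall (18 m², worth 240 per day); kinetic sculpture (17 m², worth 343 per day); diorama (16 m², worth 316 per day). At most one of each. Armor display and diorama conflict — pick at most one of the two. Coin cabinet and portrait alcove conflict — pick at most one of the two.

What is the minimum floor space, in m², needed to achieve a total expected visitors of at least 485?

21

Look for the lowest-floor combination reaching 485.
Taking coin cabinet + sound installation gives 515 (≥ 485) for 21 m².
Below 21 m² the best achievable stays under 485.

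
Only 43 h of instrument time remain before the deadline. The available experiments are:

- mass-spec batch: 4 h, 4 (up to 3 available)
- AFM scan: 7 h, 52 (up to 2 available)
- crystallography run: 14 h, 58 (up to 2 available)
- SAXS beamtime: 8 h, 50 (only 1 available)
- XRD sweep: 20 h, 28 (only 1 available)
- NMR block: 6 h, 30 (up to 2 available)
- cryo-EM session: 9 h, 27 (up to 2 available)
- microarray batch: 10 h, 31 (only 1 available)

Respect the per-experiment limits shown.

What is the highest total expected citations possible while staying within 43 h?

242

Density check — AFM scan 7.43, SAXS beamtime 6.25, NMR block 5.00, crystallography run 4.14 are the best per h.
Taking the top-ratio experiments first gives 2×AFM scan + SAXS beamtime + 2×NMR block + cryo-EM session for 241 (43 h).
Replace NMR block and cryo-EM session with crystallography run: the trade gains 1 net, giving 242 at 42 h.
That's the maximum — no swap from here does better than 242.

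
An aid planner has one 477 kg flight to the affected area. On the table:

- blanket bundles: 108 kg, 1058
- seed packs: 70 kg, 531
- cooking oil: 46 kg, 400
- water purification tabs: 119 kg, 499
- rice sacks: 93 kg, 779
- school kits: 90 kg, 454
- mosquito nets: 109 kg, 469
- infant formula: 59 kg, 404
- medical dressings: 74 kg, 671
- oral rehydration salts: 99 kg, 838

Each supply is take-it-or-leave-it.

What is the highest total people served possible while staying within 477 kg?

A density-first pass picks blanket bundles + cooking oil + rice sacks + medical dressings + oral rehydration salts — 3746 at 420 kg.
Dropping medical dressings frees 74 kg; slotting in seed packs + infant formula (129 kg) lifts the total to 4010 at 475 kg.

4010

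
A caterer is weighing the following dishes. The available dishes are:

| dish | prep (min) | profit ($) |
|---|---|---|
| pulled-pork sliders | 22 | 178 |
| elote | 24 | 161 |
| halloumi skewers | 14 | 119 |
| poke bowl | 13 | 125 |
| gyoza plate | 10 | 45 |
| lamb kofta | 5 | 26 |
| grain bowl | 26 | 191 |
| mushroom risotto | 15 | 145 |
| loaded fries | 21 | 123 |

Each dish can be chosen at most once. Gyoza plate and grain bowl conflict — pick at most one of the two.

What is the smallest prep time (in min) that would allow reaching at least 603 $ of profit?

73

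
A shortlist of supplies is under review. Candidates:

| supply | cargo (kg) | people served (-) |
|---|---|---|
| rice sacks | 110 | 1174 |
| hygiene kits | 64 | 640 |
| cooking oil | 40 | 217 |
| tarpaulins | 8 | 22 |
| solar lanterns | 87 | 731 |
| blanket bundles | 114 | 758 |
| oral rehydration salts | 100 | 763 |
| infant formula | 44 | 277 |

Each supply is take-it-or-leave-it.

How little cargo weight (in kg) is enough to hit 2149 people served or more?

Look for the lowest-cargo combination reaching 2149.
Taking rice sacks + solar lanterns + infant formula gives 2182 (≥ 2149) for 241 kg.
Below 241 kg the best achievable stays under 2149.

241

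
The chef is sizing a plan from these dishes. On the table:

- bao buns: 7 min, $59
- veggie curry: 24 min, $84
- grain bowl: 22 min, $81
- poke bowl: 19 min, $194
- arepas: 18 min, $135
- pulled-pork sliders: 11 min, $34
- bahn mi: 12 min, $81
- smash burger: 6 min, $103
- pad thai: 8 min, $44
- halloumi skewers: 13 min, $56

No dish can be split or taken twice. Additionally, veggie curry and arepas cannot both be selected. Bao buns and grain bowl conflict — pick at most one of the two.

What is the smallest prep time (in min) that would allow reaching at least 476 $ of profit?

50

Look for the lowest-prep combination reaching 476.
Taking bao buns + poke bowl + arepas + smash burger gives 491 (≥ 476) for 50 min.
No combination under 50 min hits 476.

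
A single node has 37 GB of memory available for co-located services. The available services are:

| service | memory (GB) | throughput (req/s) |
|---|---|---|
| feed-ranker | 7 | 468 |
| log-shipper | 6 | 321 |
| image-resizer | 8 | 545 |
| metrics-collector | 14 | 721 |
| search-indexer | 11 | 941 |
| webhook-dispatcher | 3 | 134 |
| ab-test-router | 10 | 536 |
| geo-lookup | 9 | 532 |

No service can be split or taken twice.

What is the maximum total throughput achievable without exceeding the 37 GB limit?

2490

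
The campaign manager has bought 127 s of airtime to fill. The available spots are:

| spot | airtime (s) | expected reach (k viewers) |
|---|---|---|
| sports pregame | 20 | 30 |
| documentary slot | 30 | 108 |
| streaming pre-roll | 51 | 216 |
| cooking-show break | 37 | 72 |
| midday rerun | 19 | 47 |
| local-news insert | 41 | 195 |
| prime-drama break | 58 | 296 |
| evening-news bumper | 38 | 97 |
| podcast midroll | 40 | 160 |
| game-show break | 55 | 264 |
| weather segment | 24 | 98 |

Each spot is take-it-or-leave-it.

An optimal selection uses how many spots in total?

3

The maximum expected reach within 127 s is 589.
For example local-news insert + prime-drama break + weather segment achieves it, using 123 s.
Every optimal selection uses 3 spots.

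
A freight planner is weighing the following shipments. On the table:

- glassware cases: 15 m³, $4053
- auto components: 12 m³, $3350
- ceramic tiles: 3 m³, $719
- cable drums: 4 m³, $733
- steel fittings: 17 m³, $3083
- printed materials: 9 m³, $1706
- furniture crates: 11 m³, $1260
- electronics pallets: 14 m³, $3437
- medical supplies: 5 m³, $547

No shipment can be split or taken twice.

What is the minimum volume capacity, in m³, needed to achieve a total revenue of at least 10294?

41

Minimise m³ subject to total revenue ≥ 10294.
glassware cases + auto components + electronics pallets: 10840 revenue at 41 m³.
Below 41 m³ the best achievable stays under 10294.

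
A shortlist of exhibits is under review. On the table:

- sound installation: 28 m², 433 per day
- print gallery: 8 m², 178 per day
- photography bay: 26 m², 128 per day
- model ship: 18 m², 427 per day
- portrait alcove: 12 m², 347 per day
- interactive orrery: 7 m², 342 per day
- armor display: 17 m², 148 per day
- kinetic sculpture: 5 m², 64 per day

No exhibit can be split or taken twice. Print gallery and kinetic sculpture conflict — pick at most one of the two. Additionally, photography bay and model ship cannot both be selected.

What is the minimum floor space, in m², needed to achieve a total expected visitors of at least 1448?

Minimise m² subject to total expected visitors ≥ 1448.
Taking sound installation + model ship + portrait alcove + interactive orrery gives 1549 (≥ 1448) for 65 m².
Below 65 m² the best achievable stays under 1448.

65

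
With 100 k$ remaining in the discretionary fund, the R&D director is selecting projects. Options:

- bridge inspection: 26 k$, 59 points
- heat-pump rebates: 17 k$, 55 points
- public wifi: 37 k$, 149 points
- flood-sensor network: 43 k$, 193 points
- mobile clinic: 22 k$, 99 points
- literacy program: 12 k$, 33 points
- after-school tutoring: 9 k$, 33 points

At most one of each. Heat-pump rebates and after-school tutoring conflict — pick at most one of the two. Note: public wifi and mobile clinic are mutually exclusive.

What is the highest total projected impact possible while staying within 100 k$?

397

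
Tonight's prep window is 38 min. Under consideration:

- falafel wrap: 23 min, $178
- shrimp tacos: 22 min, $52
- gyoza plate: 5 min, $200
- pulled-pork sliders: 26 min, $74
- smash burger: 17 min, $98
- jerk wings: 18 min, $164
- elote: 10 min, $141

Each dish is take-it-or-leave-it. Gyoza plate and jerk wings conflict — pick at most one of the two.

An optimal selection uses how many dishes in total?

3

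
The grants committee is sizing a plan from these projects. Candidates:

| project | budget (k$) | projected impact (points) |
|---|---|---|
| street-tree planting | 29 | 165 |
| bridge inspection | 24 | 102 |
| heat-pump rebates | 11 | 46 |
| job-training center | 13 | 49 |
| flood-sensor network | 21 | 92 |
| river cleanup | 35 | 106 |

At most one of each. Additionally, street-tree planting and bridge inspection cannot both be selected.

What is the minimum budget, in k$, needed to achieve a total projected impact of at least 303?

Look for the lowest-budget combination reaching 303.
Taking street-tree planting + heat-pump rebates + flood-sensor network gives 303 (≥ 303) for 61 k$.
No combination under 61 k$ hits 303.

61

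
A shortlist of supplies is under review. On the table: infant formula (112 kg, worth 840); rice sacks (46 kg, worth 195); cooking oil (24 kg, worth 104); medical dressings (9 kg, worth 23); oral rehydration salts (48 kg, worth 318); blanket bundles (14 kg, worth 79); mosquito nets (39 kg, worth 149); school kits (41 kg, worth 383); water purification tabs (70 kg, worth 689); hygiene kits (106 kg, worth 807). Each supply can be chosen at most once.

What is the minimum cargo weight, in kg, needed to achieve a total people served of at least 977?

111

Look for the lowest-cargo combination reaching 977.
Taking school kits + water purification tabs gives 1072 (≥ 977) for 111 kg.
Any bundle with less than 111 kg falls short of 977.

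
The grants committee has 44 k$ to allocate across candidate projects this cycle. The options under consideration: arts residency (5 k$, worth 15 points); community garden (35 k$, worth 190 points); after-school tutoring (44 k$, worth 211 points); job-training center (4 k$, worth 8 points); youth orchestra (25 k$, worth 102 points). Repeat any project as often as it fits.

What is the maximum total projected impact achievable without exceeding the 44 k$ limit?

213

The ratio ordering already packs tightly: arts residency + community garden + job-training center, 44 k$, 213.
No other feasible combination exceeds 213.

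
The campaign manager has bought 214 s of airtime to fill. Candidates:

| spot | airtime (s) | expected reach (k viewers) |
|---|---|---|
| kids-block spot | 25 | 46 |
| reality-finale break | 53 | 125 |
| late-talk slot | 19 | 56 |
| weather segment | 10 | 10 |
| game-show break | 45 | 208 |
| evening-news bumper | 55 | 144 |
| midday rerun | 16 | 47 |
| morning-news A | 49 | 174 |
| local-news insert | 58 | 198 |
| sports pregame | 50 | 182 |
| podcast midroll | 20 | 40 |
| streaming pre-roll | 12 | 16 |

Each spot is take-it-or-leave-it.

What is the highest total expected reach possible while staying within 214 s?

778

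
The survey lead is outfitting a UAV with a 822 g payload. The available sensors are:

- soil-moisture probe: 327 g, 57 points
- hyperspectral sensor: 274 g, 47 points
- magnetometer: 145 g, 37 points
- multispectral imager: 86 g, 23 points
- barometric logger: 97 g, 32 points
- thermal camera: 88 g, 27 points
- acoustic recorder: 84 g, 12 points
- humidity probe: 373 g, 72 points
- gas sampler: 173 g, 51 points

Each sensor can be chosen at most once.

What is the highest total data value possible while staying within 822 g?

A density-first pass picks magnetometer + multispectral imager + barometric logger + thermal camera + acoustic recorder + gas sampler — 182 at 673 g.
Dropping magnetometer and acoustic recorder frees 229 g; slotting in humidity probe (373 g) lifts the total to 205 at 817 g.
Runner-up soil-moisture probe + magnetometer + multispectral imager + thermal camera + gas sampler tops out at 195.

205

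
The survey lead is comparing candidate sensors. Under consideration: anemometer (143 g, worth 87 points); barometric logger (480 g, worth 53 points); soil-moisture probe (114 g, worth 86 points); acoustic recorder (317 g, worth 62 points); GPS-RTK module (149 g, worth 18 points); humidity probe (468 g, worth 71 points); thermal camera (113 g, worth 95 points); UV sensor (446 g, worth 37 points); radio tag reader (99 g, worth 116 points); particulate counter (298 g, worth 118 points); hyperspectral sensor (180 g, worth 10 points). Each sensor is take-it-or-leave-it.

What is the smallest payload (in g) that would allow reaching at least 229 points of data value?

Look for the lowest-payload combination reaching 229.
soil-moisture probe + thermal camera + radio tag reader reaches 297 using 326 g.
No combination under 326 g hits 229.

326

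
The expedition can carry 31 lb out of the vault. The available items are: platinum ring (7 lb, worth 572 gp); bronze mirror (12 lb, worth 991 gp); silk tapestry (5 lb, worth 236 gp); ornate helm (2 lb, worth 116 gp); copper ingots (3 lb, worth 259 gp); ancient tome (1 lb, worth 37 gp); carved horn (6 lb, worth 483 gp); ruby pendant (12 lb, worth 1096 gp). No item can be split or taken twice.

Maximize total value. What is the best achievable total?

By value per lb: ruby pendant 91.33, copper ingots 86.33, bronze mirror 82.58, platinum ring 81.71 lead.
The ratio heuristic lands on bronze mirror + ornate helm + copper ingots + ancient tome + ruby pendant (2499) but leaves 1 lb idle.
Replace ornate helm and copper ingots and ancient tome with platinum ring: the trade gains 160 net, giving 2659 at 31 lb.

2659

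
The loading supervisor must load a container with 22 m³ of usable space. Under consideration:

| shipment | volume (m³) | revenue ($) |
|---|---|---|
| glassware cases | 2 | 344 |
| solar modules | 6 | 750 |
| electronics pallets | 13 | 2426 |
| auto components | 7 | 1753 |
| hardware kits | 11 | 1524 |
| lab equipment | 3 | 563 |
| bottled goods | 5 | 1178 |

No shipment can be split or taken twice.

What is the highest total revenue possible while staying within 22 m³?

4523

Taking the top-ratio shipments first gives glassware cases + auto components + lab equipment + bottled goods for 3838 (17 m³).
The 8 m³ tied up in lab equipment and bottled goods is better spent on electronics pallets — total rises to 4523 (22 m³).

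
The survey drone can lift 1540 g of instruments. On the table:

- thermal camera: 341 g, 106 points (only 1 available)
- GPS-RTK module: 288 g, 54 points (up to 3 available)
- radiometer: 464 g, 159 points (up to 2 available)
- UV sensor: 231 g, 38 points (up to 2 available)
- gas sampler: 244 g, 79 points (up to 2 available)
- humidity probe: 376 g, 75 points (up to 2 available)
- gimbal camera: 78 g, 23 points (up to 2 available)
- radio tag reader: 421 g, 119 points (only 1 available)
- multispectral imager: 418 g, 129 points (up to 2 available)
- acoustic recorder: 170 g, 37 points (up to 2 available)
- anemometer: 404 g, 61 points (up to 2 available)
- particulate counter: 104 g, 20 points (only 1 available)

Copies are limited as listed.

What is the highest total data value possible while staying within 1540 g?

503

A density-first pass picks 2×radiometer + 2×gas sampler + gimbal camera — 499 at 1494 g.
Replace gas sampler and gimbal camera with thermal camera: the trade gains 4 net, giving 503 at 1513 g.
Nothing else within 1540 g beats 503.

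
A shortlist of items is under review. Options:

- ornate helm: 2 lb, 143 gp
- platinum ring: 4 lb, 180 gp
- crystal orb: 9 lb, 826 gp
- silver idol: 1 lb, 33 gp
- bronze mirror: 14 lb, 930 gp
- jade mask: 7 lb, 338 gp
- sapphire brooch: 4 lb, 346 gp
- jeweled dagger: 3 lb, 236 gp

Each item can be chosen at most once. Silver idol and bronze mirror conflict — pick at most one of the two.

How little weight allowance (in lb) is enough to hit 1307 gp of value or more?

15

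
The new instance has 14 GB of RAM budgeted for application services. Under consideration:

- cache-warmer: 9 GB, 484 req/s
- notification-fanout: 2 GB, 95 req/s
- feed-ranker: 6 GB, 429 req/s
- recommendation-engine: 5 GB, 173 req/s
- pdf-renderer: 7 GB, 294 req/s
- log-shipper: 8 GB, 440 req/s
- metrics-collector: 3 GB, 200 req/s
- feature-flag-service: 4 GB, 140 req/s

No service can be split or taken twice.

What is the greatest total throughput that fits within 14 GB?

869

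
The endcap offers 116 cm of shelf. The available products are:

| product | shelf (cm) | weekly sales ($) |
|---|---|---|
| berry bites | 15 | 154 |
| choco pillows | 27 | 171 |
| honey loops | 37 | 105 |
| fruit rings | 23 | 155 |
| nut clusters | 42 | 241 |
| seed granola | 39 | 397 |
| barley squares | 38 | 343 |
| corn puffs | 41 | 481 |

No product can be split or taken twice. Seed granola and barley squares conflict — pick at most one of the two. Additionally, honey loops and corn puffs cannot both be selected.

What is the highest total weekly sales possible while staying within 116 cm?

1049

Greedy by ratio would take berry bites + seed granola + corn puffs: 95 cm used, total 1032.
Replace berry bites with choco pillows: the trade gains 17 net, giving 1049 at 107 cm.
Nothing else feasible within 116 cm beats 1049.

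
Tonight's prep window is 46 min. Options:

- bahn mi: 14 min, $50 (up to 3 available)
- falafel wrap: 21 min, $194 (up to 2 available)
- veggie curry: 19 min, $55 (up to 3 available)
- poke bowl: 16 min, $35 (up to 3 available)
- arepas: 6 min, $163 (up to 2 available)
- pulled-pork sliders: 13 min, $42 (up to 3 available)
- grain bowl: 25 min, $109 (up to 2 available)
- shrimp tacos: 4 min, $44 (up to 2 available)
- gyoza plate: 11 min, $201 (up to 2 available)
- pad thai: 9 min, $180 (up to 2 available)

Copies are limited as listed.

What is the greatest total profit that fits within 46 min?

931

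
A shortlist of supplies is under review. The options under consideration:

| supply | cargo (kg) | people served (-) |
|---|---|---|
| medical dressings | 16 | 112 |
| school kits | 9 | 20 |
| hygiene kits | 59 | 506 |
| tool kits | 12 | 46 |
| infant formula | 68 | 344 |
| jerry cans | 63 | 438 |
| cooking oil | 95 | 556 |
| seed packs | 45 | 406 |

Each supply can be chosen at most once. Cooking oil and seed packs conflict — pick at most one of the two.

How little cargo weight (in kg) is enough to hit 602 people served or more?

75

Look for the lowest-cargo combination reaching 602.
Taking medical dressings + hygiene kits gives 618 (≥ 602) for 75 kg.
Below 75 kg the best achievable stays under 602.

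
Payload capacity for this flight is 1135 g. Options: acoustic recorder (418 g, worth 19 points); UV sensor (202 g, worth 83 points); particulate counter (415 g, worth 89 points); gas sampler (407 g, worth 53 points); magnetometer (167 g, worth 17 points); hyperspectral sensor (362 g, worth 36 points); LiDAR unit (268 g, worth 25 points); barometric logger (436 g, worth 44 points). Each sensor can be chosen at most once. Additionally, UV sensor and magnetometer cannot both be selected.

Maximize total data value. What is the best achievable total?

225

Taking UV sensor + particulate counter + gas sampler: 1024 g used, 225 in data value.
Next best is UV sensor + particulate counter + barometric logger at 216 (1053 g) — short by 9.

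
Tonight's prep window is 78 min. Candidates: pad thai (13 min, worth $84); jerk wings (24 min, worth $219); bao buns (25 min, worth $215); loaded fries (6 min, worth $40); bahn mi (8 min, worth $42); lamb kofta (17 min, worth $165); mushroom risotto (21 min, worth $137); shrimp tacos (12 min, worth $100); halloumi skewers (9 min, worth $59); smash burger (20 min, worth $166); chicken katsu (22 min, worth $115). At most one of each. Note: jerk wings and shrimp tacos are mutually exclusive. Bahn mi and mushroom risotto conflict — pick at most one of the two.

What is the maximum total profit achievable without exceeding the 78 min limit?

659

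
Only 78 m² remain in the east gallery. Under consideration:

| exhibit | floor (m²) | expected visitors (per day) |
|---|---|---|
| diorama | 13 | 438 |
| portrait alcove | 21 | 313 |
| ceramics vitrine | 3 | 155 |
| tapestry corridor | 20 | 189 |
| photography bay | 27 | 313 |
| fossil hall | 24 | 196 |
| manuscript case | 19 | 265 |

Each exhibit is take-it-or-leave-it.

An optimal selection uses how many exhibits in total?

5

Best achievable expected visitors is 1360.
For example diorama + portrait alcove + ceramics vitrine + tapestry corridor + manuscript case achieves it, using 76 m².
Every optimal selection uses 5 exhibits.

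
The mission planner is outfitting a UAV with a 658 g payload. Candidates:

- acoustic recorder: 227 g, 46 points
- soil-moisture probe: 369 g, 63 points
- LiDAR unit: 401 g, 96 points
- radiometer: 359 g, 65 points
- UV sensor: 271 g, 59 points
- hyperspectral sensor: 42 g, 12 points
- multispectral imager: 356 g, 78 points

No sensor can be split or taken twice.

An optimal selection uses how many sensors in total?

The maximum data value within 658 g is 142.
One optimal bundle: acoustic recorder + LiDAR unit (628 g).
Any selection reaching 142 contains exactly 2 sensors.

2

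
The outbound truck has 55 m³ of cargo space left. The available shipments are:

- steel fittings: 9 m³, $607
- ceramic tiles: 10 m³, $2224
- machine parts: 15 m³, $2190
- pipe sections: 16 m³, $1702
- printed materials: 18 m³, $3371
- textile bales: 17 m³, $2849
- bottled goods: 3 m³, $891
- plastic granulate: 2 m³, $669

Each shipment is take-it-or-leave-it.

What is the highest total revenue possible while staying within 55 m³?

10004

Ranking by ratio (revenue/m³): plastic granulate 334.50, bottled goods 297.00, ceramic tiles 222.40, printed materials 187.28.
Best packing: ceramic tiles + printed materials + textile bales + bottled goods + plastic granulate — 50 m³, 10004 total.
An exhaustive check of the 256 subsets confirms 10004.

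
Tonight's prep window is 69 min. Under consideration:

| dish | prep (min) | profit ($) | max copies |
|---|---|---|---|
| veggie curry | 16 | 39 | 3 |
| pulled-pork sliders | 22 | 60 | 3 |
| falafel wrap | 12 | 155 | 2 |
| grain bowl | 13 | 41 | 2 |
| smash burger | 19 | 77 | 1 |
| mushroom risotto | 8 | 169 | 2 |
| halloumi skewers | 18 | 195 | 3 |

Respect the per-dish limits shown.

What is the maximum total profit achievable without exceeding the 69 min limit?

883

A density-first pass picks 2×falafel wrap + 2×mushroom risotto + halloumi skewers — 843 at 58 min.
Replace falafel wrap with halloumi skewers: the trade gains 40 net, giving 883 at 64 min.
The spare 5 min is too small for any remaining dish, and no exchange beats 883.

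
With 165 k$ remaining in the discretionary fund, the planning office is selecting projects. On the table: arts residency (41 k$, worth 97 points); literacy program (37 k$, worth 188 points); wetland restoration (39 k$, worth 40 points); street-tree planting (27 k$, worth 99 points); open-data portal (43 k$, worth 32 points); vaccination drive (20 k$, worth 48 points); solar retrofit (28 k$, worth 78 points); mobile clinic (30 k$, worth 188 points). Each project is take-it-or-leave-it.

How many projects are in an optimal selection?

5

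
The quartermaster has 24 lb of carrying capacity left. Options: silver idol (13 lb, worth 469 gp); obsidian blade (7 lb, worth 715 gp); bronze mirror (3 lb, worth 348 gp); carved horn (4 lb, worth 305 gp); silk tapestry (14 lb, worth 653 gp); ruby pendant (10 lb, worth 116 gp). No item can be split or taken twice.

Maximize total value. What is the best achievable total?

Taking the top-ratio items first gives obsidian blade + bronze mirror + carved horn + ruby pendant for 1484 (24 lb).
Replace carved horn and ruby pendant with silk tapestry: the trade gains 232 net, giving 1716 at 24 lb.
Runner-up silver idol + obsidian blade + bronze mirror tops out at 1532.

1716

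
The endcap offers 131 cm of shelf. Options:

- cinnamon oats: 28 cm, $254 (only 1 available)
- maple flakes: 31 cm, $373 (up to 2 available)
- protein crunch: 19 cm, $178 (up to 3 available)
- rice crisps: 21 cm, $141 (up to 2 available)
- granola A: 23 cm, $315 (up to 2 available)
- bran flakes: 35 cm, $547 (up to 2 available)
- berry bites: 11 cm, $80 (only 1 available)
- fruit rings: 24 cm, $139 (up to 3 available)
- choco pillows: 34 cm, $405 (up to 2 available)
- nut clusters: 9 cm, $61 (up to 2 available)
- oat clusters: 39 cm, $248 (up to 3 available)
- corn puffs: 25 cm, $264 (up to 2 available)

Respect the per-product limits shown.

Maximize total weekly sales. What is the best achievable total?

1814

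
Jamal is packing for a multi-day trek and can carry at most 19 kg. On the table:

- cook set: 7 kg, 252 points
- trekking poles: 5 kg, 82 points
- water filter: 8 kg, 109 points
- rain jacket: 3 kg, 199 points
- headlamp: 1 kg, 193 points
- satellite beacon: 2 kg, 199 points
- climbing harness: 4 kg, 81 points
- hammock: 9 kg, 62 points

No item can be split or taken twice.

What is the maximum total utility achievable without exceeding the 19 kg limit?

Density check — headlamp 193.00, satellite beacon 99.50, rain jacket 66.33, cook set 36.00 are the best per kg.
Taking the top-ratio items first gives cook set + rain jacket + headlamp + satellite beacon + climbing harness for 924 (17 kg).
Replace climbing harness with trekking poles: the trade gains 1 net, giving 925 at 18 kg.
Runner-up cook set + rain jacket + headlamp + satellite beacon + climbing harness tops out at 924.

925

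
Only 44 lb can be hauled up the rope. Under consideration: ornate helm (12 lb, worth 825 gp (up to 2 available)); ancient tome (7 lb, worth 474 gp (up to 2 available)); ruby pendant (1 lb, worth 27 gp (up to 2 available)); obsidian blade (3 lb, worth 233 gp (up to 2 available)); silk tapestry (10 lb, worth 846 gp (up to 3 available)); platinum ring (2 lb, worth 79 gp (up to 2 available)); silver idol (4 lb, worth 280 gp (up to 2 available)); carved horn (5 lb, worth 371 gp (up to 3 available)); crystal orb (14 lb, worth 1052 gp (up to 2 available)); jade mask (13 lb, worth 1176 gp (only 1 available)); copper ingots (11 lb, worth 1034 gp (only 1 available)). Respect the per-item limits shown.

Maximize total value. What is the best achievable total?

The ratio ordering already packs tightly: 2×silk tapestry + jade mask + copper ingots, 44 lb, 3902.
Nothing else within 44 lb beats 3902.

3902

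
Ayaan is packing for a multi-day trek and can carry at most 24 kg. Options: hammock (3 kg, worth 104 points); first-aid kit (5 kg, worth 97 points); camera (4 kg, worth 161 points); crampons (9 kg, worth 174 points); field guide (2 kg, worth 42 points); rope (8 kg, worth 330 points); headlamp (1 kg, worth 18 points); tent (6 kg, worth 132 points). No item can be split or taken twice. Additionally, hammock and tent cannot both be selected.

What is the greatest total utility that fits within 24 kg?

Ranking by ratio (utility/kg): rope 41.25, camera 40.25, hammock 34.67.
Hammock + camera + crampons + rope uses 24 of the 24 kg and totals 769.
The closest alternative, hammock + first-aid kit + camera + field guide + rope + headlamp, reaches only 752.

769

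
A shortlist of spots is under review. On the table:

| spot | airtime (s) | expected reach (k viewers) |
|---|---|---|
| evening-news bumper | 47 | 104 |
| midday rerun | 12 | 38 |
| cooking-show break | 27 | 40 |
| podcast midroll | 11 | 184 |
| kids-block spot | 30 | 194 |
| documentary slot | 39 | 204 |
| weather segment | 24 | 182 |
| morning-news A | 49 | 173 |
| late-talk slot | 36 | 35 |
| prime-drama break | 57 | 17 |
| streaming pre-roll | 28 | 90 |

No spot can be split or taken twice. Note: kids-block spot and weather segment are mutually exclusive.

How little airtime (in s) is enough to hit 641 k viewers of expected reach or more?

102

Minimise s subject to total expected reach ≥ 641.
Taking podcast midroll + documentary slot + weather segment + streaming pre-roll gives 660 (≥ 641) for 102 s.
Below 102 s the best achievable stays under 641.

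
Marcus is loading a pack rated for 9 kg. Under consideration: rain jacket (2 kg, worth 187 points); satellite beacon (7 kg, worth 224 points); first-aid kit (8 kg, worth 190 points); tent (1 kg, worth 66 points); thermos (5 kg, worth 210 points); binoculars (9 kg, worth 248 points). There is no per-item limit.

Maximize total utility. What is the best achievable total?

814

Density check — rain jacket 93.50, tent 66.00, thermos 42.00, satellite beacon 32.00 are the best per kg.
4×rain jacket + tent uses 9 of the 9 kg and totals 814.
No other feasible combination exceeds 814.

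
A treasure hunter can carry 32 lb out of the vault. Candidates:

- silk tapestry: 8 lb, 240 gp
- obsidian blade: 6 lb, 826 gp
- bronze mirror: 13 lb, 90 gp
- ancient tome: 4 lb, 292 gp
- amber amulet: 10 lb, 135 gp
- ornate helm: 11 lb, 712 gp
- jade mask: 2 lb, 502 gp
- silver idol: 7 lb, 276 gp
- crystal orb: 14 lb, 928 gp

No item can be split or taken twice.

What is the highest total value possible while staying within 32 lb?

2608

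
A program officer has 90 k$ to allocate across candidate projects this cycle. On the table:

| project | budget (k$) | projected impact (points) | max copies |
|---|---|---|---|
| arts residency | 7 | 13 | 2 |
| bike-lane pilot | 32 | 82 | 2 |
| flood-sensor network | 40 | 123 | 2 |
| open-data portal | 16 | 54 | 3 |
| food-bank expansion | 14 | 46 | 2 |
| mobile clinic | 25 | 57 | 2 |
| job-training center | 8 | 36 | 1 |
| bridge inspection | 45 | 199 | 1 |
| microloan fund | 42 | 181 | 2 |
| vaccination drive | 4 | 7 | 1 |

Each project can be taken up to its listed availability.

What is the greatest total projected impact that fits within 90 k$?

The ratio heuristic lands on 2×open-data portal + job-training center + bridge inspection + vaccination drive (350) but leaves 1 k$ idle.
Dropping 2×open-data portal and job-training center and vaccination drive frees 44 k$; slotting in microloan fund (42 k$) lifts the total to 380 at 87 k$.
The spare 3 k$ is too small for any remaining project, and no exchange beats 380.

380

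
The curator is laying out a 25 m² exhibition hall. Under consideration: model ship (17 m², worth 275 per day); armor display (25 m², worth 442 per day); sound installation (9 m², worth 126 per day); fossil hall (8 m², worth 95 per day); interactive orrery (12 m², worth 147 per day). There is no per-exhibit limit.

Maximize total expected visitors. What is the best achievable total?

442

By expected visitors per m²: armor display 17.68, model ship 16.18, sound installation 14.00 lead.
Best packing: armor display — 25 m², 442 total.
No other feasible combination exceeds 442.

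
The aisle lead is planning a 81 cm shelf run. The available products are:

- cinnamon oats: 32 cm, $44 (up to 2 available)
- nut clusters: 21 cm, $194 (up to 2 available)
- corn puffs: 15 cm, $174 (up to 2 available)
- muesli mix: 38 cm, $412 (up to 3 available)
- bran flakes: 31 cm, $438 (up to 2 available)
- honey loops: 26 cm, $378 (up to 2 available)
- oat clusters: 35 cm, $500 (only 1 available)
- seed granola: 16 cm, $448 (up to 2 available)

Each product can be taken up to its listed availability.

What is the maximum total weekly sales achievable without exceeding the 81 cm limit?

Ranking by ratio (weekly sales/cm): seed granola 28.00, honey loops 14.54, oat clusters 14.29, bran flakes 14.13.
A density-first pass picks corn puffs + honey loops + 2×seed granola — 1448 at 73 cm.
Replace honey loops with bran flakes: the trade gains 60 net, giving 1508 at 78 cm.
No other feasible combination exceeds 1508.

1508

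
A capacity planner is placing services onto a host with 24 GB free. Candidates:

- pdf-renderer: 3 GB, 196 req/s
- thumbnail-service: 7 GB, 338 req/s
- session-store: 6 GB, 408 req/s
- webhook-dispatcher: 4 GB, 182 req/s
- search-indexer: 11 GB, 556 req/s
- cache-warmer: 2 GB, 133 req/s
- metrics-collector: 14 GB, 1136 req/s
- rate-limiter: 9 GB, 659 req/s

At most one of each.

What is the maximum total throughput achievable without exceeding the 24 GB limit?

1795

Density check — metrics-collector 81.14, rate-limiter 73.22, session-store 68.00 are the best per GB.
Best packing: metrics-collector + rate-limiter — 23 GB, 1795 total.
Runner-up pdf-renderer + session-store + metrics-collector tops out at 1740.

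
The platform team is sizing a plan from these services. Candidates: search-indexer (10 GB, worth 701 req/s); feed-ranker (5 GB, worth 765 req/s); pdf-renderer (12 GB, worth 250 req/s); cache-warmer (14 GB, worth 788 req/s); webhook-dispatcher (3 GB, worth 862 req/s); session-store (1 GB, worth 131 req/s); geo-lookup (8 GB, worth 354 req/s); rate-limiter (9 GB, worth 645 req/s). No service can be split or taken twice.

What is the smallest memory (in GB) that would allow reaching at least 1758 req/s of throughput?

Look for the lowest-memory combination reaching 1758.
feed-ranker + webhook-dispatcher + session-store reaches 1758 using 9 GB.
No combination under 9 GB hits 1758.

9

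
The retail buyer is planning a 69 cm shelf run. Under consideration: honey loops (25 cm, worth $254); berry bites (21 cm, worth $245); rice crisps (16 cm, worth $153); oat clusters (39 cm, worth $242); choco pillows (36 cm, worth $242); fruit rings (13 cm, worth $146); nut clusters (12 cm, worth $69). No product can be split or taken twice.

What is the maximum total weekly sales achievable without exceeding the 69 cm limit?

652

A density-first pass picks honey loops + berry bites + fruit rings — 645 at 59 cm.
The 13 cm tied up in fruit rings is better spent on rice crisps — total rises to 652 (62 cm).
The closest alternative, honey loops + berry bites + fruit rings, reaches only 645.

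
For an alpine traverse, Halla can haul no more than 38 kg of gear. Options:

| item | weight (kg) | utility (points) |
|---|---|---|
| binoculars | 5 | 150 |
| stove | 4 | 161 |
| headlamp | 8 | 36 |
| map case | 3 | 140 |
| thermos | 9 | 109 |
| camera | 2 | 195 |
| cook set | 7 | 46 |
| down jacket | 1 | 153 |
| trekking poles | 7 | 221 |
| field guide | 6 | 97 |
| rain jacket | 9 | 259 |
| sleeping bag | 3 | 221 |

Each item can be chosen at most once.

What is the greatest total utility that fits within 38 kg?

1500

Binoculars + stove + map case + camera + down jacket + trekking poles + rain jacket + sleeping bag uses 34 of the 38 kg and totals 1500.
No other feasible combination exceeds 1500.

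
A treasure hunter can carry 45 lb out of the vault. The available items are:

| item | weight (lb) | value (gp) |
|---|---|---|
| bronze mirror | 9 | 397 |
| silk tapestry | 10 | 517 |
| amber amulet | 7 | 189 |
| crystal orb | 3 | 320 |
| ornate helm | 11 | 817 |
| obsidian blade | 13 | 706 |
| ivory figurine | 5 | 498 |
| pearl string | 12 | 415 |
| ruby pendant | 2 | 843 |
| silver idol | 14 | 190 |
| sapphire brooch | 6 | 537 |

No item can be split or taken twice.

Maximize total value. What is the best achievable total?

Greedy by ratio would take crystal orb + ornate helm + obsidian blade + ivory figurine + ruby pendant + sapphire brooch: 40 lb used, total 3721.
Replace ivory figurine with silk tapestry: the trade gains 19 net, giving 3740 at 45 lb.

3740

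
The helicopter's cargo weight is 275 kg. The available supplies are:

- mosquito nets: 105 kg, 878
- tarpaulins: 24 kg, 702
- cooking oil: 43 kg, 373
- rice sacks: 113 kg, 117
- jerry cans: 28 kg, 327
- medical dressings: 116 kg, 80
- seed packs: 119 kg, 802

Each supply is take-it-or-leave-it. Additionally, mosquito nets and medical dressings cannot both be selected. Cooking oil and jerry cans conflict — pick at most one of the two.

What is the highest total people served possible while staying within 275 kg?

Density check — tarpaulins 29.25, jerry cans 11.68, cooking oil 8.67 are the best per kg.
Best packing: mosquito nets + tarpaulins + seed packs — 248 kg, 2382 total.

2382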